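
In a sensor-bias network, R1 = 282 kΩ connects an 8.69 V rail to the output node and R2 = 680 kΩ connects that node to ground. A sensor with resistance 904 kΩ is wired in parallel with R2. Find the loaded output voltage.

V_out ≈ 5.03 V

The load sits in parallel with R2: R2‖R_L = (680 × 904) / (680 + 904) = 388.1 kΩ.
V_out = 8.69 × 388.1 / (282 + 388.1) = 8.69 × 388.1/670.1 = 5.03 V.
(Unloaded it would have been 6.14 V.)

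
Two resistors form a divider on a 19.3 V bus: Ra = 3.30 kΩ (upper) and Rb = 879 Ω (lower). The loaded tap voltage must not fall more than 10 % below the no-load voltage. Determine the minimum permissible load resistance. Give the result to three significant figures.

R_L(min) ≈ 6.25 kΩ

Output resistance R_th = Ra‖Rb = (3300 × 879)/4179 = 694.1 Ω.
The fractional drop is R_th/(R_th + R_L); requiring this ≤ 0.100 gives R_L ≥ R_th(1/0.100 − 1) = 694.1 × 9.000 = 6.25 kΩ.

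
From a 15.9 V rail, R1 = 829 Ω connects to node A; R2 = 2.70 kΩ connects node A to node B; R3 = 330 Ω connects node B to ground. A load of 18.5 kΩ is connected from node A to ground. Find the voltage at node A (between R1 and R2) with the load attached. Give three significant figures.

Below node A the series string R2+R3 = 3030 Ω sits in parallel with the 18500 Ω load: 2604 Ω.
V_A = 15.9 × 2604/(829 + 2604) = 12.1 V.

V ≈ 12.1 V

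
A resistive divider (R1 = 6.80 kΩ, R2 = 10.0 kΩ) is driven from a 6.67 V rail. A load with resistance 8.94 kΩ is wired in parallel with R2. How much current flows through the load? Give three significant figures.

I_L ≈ 0.306 mA

R2‖R_L = 4.720 kΩ; V_out = 6.67 × 4.720/11.52 = 2.733 V.
I_L = V_out / R_L = 2.733 / 8.94 kΩ = 0.306 mA.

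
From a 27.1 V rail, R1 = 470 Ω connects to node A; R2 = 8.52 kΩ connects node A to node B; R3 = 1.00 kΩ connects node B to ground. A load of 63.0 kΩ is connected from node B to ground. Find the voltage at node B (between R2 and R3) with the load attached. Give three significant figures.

V ≈ 2.67 V

At node B, R3 is in parallel with the load: R3‖R_L = 984.4 Ω.
Below node A the resistance is R2 + (R3‖R_L) = 9504 Ω, so V_A = 27.1 × 9504/9974 = 25.82 V.
Then V_B = V_A × (R3‖R_L)/(R2 + R3‖R_L) = 25.82 × 984.4/9504 = 2.67 V.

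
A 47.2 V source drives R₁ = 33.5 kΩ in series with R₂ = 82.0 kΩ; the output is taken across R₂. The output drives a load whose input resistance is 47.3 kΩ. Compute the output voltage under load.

The load sits in parallel with R₂: R₂‖R_L = (82.0 × 47.3) / (82.0 + 47.3) = 30.00 kΩ.
V_out = 47.2 × 30.00 / (33.5 + 30.00) = 47.2 × 30.00/63.50 = 22.3 V.
(Unloaded it would have been 33.5 V.)

V_out ≈ 22.3 V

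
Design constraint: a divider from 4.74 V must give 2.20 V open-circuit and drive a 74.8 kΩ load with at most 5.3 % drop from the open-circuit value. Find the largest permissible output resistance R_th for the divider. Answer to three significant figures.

Loading drop = R_th/(R_th + R_L) ≤ 0.0530, so R_th ≤ R_L · ε/(1−ε) = 74.8 kΩ × 0.0530/0.9470 = 4.19 kΩ.

R_th ≤ 4.19 kΩ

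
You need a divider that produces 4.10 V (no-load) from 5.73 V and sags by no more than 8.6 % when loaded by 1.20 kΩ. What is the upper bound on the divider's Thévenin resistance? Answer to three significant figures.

R_th ≤ 113 Ω

Loading drop = R_th/(R_th + R_L) ≤ 0.0860, so R_th ≤ R_L · ε/(1−ε) = 1.20 kΩ × 0.0860/0.9140 = 113 Ω.
(Any R1, R2 with R2/(R1+R2) = 0.716 and R1‖R2 ≤ 113 Ω will meet the spec.)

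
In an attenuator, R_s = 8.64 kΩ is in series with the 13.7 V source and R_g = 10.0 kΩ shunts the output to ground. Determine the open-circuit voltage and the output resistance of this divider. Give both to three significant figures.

V_th is the open-circuit tap voltage: 13.7 × 10.0/(8.64 + 10.0) = 7.35 V.
With the supply zeroed, R_s and R_g appear in parallel from the tap: R_th = R_s‖R_g = (8.64 × 10.0)/18.64 = 4.64 kΩ.

V_th = 7.35 V, R_th = 4.64 kΩ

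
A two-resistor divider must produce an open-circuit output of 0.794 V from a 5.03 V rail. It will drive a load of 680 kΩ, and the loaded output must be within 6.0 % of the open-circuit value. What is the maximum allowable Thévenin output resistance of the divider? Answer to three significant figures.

R_th ≤ 43.4 kΩ

Loading drop = R_th/(R_th + R_L) ≤ 0.0600, so R_th ≤ R_L · ε/(1−ε) = 680 kΩ × 0.0600/0.9400 = 43.4 kΩ.
(Any R1, R2 with R2/(R1+R2) = 0.158 and R1‖R2 ≤ 43.4 kΩ will meet the spec.)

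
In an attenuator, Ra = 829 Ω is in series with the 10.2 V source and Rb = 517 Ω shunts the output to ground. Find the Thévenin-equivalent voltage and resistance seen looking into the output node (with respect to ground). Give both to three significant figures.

V_th is the open-circuit tap voltage: 10.2 × 517/(829 + 517) = 3.92 V.
With the supply zeroed, Ra and Rb appear in parallel from the tap: R_th = Ra‖Rb = (829 × 517)/1346 = 318 Ω.

V_th = 3.92 V, R_th = 318 Ω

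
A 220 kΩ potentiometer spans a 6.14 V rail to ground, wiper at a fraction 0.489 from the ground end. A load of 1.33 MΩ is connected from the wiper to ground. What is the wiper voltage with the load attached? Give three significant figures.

The wiper splits the pot into (1−α)R = 112.4 kΩ above and αR = 107.6 kΩ below.
Lower section ‖ load = 99.53 kΩ.
V_wiper = 6.14 × 99.53/(112.4 + 99.53) = 2.88 V.

V ≈ 2.88 V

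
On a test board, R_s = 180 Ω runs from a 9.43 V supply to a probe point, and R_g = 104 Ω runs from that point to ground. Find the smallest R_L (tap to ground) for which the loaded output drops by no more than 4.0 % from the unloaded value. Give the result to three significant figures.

Output resistance R_th = R_s‖R_g = (180 × 104)/284.0 = 65.92 Ω.
The fractional drop is R_th/(R_th + R_L); requiring this ≤ 0.0400 gives R_L ≥ R_th(1/0.0400 − 1) = 65.92 × 24.00 = 1.58 kΩ.

R_L(min) ≈ 1.58 kΩ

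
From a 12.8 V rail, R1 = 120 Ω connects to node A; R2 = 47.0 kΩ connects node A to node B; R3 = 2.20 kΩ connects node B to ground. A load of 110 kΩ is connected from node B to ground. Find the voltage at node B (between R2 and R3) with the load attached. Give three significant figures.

V ≈ 0.560 V

At node B, R3 is in parallel with the load: R3‖R_L = 2157 Ω.
Below node A the resistance is R2 + (R3‖R_L) = 49160 Ω, so V_A = 12.8 × 49160/49280 = 12.77 V.
Then V_B = V_A × (R3‖R_L)/(R2 + R3‖R_L) = 12.77 × 2157/49160 = 0.560 V.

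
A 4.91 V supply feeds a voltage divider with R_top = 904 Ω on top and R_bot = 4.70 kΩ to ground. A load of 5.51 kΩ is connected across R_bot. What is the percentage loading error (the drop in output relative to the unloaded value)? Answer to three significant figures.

The divider's output (Thévenin) resistance is R_top‖R_bot = 758.2 Ω.
Fractional drop under load = R_th/(R_th + R_L) = 758.2 / (758.2 + 5510) = 0.1210.
So the output falls by 12.1 %.

12.1 %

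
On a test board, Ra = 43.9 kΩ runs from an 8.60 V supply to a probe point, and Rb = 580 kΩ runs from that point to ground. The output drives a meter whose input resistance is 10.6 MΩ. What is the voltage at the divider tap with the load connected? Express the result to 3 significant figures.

The load sits in parallel with Rb: Rb‖R_L = (580 × 10600) / (580 + 10600) = 549.9 kΩ.
V_out = 8.60 × 549.9 / (43.9 + 549.9) = 8.60 × 549.9/593.8 = 7.96 V.
(Unloaded it would have been 7.99 V.)

V_out ≈ 7.96 V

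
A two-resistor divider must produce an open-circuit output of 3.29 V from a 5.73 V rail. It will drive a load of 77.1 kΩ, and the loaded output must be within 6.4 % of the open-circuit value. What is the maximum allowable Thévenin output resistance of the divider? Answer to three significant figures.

R_th ≤ 5.27 kΩ

Loading drop = R_th/(R_th + R_L) ≤ 0.0640, so R_th ≤ R_L · ε/(1−ε) = 77.1 kΩ × 0.0640/0.9360 = 5.27 kΩ.
(Any R1, R2 with R2/(R1+R2) = 0.574 and R1‖R2 ≤ 5.27 kΩ will meet the spec.)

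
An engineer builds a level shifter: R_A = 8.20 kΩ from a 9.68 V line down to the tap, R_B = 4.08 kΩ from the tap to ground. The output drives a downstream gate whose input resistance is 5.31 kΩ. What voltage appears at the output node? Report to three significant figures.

The load sits in parallel with R_B: R_B‖R_L = (4.08 × 5.31) / (4.08 + 5.31) = 2.307 kΩ.
V_out = 9.68 × 2.307 / (8.20 + 2.307) = 9.68 × 2.307/10.51 = 2.13 V.
(Unloaded it would have been 3.22 V.)

V_out ≈ 2.13 V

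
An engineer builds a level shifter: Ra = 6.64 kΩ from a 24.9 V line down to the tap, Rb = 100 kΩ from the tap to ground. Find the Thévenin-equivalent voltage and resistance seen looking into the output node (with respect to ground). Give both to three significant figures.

V_th is the open-circuit tap voltage: 24.9 × 100/(6.64 + 100) = 23.3 V.
With the supply zeroed, Ra and Rb appear in parallel from the tap: R_th = Ra‖Rb = (6.64 × 100)/106.6 = 6.23 kΩ.

V_th = 23.3 V, R_th = 6.23 kΩ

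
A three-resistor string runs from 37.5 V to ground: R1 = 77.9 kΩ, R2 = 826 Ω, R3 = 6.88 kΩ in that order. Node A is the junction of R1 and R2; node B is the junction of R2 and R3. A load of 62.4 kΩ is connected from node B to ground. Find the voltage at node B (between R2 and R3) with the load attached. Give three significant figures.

V ≈ 2.74 V

At node B, R3 is in parallel with the load: R3‖R_L = 6197 Ω.
Below node A the resistance is R2 + (R3‖R_L) = 7023 Ω, so V_A = 37.5 × 7023/84920 = 3.101 V.
Then V_B = V_A × (R3‖R_L)/(R2 + R3‖R_L) = 3.101 × 6197/7023 = 2.74 V.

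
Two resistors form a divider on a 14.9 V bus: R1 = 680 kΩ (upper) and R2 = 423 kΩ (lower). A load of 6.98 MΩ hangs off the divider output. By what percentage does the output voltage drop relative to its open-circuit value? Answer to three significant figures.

The divider's output (Thévenin) resistance is R1‖R2 = 260.8 kΩ.
Fractional drop under load = R_th/(R_th + R_L) = 260.8 / (260.8 + 6980) = 0.03602.
So the output falls by 3.60 %.

3.60 %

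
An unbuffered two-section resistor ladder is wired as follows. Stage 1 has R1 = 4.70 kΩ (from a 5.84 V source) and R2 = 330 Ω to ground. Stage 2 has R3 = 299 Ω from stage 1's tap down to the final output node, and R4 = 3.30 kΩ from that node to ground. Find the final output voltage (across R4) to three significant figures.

Stage 2 presents R3+R4 = 3599 Ω as a load on stage 1's tap.
Stage 1's lower leg becomes R2‖(R3+R4) = 302.3 Ω, so V_mid = 5.84 × 302.3/5002 = 0.3529 V.
Stage 2 is itself unloaded: V_out = V_mid × R4/(R3+R4) = 0.3529 × 3300/3599 = 0.324 V.

V_out ≈ 0.324 V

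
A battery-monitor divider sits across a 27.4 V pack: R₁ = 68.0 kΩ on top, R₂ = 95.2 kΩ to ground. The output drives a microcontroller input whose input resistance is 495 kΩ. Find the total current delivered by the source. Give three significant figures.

R₂‖R_L = 79.84 kΩ, so the source sees R₁ + R₂‖R_L = 147.8 kΩ.
I = 27.4 V / 147.8 kΩ = 0.185 mA.

I ≈ 0.185 mA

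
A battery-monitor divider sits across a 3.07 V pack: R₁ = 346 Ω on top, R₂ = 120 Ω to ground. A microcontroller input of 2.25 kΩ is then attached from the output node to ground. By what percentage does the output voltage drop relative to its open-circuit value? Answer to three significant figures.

3.81 %

The divider's output (Thévenin) resistance is R₁‖R₂ = 89.10 Ω.
Fractional drop under load = R_th/(R_th + R_L) = 89.10 / (89.10 + 2250) = 0.03809.
So the output falls by 3.81 %.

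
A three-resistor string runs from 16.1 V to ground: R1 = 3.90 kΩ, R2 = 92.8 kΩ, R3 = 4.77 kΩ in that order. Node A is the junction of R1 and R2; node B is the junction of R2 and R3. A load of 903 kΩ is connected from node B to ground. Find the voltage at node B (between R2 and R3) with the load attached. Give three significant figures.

At node B, R3 is in parallel with the load: R3‖R_L = 4.745 kΩ.
Below node A the resistance is R2 + (R3‖R_L) = 97.54 kΩ, so V_A = 16.1 × 97.54/101.4 = 15.48 V.
Then V_B = V_A × (R3‖R_L)/(R2 + R3‖R_L) = 15.48 × 4.745/97.54 = 0.753 V.

V ≈ 0.753 V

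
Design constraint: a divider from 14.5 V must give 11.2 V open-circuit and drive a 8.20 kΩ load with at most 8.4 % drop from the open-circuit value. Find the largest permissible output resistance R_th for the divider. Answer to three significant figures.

R_th ≤ 752 Ω

Loading drop = R_th/(R_th + R_L) ≤ 0.0840, so R_th ≤ R_L · ε/(1−ε) = 8.20 kΩ × 0.0840/0.9160 = 752 Ω.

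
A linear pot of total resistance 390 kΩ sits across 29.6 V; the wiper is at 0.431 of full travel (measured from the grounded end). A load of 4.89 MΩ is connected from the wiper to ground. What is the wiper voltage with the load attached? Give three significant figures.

V ≈ 12.5 V

The wiper splits the pot into (1−α)R = 221.9 kΩ above and αR = 168.1 kΩ below.
Lower section ‖ load = 162.5 kΩ.
V_wiper = 29.6 × 162.5/(221.9 + 162.5) = 12.5 V.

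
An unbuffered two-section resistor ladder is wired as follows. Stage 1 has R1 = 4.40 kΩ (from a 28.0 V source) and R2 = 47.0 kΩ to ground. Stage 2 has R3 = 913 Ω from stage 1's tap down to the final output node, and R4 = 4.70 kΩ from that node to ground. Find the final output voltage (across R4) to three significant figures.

Stage 2 presents R3+R4 = 5613 Ω as a load on stage 1's tap.
Stage 1's lower leg becomes R2‖(R3+R4) = 5014 Ω, so V_mid = 28.0 × 5014/9414 = 14.91 V.
Stage 2 is itself unloaded: V_out = V_mid × R4/(R3+R4) = 14.91 × 4700/5613 = 12.5 V.

V_out ≈ 12.5 V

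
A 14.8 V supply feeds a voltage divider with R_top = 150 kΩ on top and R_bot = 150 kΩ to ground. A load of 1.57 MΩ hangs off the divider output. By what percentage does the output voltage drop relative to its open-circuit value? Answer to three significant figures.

The divider's output (Thévenin) resistance is R_top‖R_bot = 75.00 kΩ.
Fractional drop under load = R_th/(R_th + R_L) = 75.00 / (75.00 + 1570) = 0.04559.
So the output falls by 4.56 %.

4.56 %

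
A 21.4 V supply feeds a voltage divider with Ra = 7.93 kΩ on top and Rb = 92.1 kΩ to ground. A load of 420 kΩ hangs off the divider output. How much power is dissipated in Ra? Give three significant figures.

P ≈ 0.521 mW

Total resistance from the source is Ra + (Rb‖R_L) = 83.47 kΩ, so I = 21.4/83.47 kΩ = 0.2564 mA.
P = I²·Ra = (0.2564 mA)² × 7.93 kΩ = 0.521 mW.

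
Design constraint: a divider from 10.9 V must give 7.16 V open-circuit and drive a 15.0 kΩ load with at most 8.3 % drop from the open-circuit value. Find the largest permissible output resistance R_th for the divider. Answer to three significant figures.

Loading drop = R_th/(R_th + R_L) ≤ 0.0830, so R_th ≤ R_L · ε/(1−ε) = 15.0 kΩ × 0.0830/0.9170 = 1.36 kΩ.

R_th ≤ 1.36 kΩ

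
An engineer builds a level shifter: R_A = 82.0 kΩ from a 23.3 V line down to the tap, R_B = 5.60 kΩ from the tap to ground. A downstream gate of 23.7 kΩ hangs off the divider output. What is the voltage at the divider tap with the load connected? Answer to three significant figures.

V_out ≈ 1.22 V

The load sits in parallel with R_B: R_B‖R_L = (5.60 × 23.7) / (5.60 + 23.7) = 4.530 kΩ.
V_out = 23.3 × 4.530 / (82.0 + 4.530) = 23.3 × 4.530/86.53 = 1.22 V.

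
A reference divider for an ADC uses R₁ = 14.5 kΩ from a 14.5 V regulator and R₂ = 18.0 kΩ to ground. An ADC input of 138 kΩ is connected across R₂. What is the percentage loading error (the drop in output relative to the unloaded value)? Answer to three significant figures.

The divider's output (Thévenin) resistance is R₁‖R₂ = 8.031 kΩ.
Fractional drop under load = R_th/(R_th + R_L) = 8.031 / (8.031 + 138) = 0.05499.
So the output falls by 5.50 %.

5.50 %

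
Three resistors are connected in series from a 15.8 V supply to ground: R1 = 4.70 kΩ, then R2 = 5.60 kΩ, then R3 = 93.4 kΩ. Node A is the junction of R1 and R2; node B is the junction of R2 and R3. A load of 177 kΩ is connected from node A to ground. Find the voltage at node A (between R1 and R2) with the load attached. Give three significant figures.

Below node A the series string R2+R3 = 99.00 kΩ sits in parallel with the 177 kΩ load: 63.49 kΩ.
V_A = 15.8 × 63.49/(4.70 + 63.49) = 14.7 V.

V ≈ 14.7 V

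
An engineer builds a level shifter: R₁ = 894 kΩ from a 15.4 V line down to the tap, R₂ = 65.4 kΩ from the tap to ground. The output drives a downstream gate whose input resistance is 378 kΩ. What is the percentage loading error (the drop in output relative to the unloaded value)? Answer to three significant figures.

Unloaded V = 15.4 × 65.4/959.4 = 1.0498 V.
Loaded: R₂‖R_L = 55.75 kΩ, giving V = 15.4 × 55.75/949.8 = 0.90403 V.
Drop = (1.0498 − 0.90403) / 1.0498 = 13.9 %.

13.9 %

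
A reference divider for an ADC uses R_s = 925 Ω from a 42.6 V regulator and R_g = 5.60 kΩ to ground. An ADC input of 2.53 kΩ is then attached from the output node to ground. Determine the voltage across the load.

V_out ≈ 27.8 V

The load sits in parallel with R_g: R_g‖R_L = (5600 × 2530) / (5600 + 2530) = 1743 Ω.
V_out = 42.6 × 1743 / (925 + 1743) = 42.6 × 1743/2668 = 27.8 V.
(Unloaded it would have been 36.6 V.)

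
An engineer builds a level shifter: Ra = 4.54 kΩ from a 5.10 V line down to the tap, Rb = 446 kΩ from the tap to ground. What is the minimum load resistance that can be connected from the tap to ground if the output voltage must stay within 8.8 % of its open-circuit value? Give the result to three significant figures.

R_L(min) ≈ 46.6 kΩ

Output resistance R_th = Ra‖Rb = (4.54 × 446)/450.5 = 4.494 kΩ.
The fractional drop is R_th/(R_th + R_L); requiring this ≤ 0.0880 gives R_L ≥ R_th(1/0.0880 − 1) = 4.494 × 10.36 = 46.6 kΩ.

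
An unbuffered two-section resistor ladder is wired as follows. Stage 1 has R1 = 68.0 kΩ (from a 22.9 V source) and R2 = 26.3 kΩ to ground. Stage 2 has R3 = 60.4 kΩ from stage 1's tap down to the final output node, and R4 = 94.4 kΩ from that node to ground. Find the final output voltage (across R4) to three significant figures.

Stage 2 presents R3+R4 = 154.8 kΩ as a load on stage 1's tap.
Stage 1's lower leg becomes R2‖(R3+R4) = 22.48 kΩ, so V_mid = 22.9 × 22.48/90.48 = 5.690 V.
Stage 2 is itself unloaded: V_out = V_mid × R4/(R3+R4) = 5.690 × 94.4/154.8 = 3.47 V.

V_out ≈ 3.47 V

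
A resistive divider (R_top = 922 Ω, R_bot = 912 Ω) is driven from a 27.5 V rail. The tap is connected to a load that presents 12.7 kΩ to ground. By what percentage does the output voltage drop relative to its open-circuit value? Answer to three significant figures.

3.48 %

The divider's output (Thévenin) resistance is R_top‖R_bot = 458.5 Ω.
Fractional drop under load = R_th/(R_th + R_L) = 458.5 / (458.5 + 12700) = 0.03484.
So the output falls by 3.48 %.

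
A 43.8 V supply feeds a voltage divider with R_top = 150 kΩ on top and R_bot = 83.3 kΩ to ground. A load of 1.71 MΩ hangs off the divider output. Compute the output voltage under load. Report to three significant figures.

V_out ≈ 15.2 V

The load sits in parallel with R_bot: R_bot‖R_L = (83.3 × 1710) / (83.3 + 1710) = 79.43 kΩ.
V_out = 43.8 × 79.43 / (150 + 79.43) = 43.8 × 79.43/229.4 = 15.2 V.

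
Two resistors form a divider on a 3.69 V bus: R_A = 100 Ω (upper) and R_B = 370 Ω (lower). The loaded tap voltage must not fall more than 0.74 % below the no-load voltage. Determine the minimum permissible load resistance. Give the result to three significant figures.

Output resistance R_th = R_A‖R_B = (100 × 370)/470.0 = 78.72 Ω.
The fractional drop is R_th/(R_th + R_L); requiring this ≤ 0.00740 gives R_L ≥ R_th(1/0.00740 − 1) = 78.72 × 134.1 = 10.6 kΩ.

R_L(min) ≈ 10.6 kΩ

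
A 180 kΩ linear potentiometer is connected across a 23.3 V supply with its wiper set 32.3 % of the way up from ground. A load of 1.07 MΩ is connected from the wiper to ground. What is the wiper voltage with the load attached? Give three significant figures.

The wiper splits the pot into (1−α)R = 121.9 kΩ above and αR = 58.14 kΩ below.
Lower section ‖ load = 55.14 kΩ.
V_wiper = 23.3 × 55.14/(121.9 + 55.14) = 7.26 V.

V ≈ 7.26 V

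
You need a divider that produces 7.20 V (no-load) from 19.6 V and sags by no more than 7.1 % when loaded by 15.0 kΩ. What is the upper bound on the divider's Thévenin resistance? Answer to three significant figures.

Loading drop = R_th/(R_th + R_L) ≤ 0.0710, so R_th ≤ R_L · ε/(1−ε) = 15.0 kΩ × 0.0710/0.9290 = 1.15 kΩ.
(Any R1, R2 with R2/(R1+R2) = 0.367 and R1‖R2 ≤ 1.15 kΩ will meet the spec.)

R_th ≤ 1.15 kΩ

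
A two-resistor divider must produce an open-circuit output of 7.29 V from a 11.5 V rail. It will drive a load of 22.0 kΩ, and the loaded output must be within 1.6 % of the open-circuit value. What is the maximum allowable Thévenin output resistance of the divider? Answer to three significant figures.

Loading drop = R_th/(R_th + R_L) ≤ 0.0160, so R_th ≤ R_L · ε/(1−ε) = 22.0 kΩ × 0.0160/0.9840 = 358 Ω.
(Any R1, R2 with R2/(R1+R2) = 0.634 and R1‖R2 ≤ 358 Ω will meet the spec.)

R_th ≤ 358 Ω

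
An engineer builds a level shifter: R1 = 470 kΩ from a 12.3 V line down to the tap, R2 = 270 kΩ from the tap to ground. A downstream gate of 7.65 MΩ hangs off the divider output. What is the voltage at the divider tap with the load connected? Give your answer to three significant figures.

V_out ≈ 4.39 V

The load sits in parallel with R2: R2‖R_L = (270 × 7650) / (270 + 7650) = 260.8 kΩ.
V_out = 12.3 × 260.8 / (470 + 260.8) = 12.3 × 260.8/730.8 = 4.39 V.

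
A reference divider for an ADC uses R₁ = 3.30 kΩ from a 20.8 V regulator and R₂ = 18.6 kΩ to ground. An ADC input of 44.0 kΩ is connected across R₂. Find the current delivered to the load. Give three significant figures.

R₂‖R_L = 13.07 kΩ; V_out = 20.8 × 13.07/16.37 = 16.61 V.
I_L = V_out / R_L = 16.61 / 44.0 kΩ = 0.377 mA.

I_L ≈ 0.377 mA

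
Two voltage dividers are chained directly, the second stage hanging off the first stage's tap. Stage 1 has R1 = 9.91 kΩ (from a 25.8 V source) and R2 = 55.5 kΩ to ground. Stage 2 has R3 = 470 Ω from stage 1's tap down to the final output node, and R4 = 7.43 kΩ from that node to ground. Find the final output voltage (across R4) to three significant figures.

V_out ≈ 9.97 V

Stage 2 presents R3+R4 = 7900 Ω as a load on stage 1's tap.
Stage 1's lower leg becomes R2‖(R3+R4) = 6916 Ω, so V_mid = 25.8 × 6916/16830 = 10.60 V.
Stage 2 is itself unloaded: V_out = V_mid × R4/(R3+R4) = 10.60 × 7430/7900 = 9.97 V.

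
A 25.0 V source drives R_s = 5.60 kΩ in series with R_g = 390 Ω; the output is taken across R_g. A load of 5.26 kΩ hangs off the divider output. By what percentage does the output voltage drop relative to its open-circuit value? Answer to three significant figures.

The divider's output (Thévenin) resistance is R_s‖R_g = 364.6 Ω.
Fractional drop under load = R_th/(R_th + R_L) = 364.6 / (364.6 + 5260) = 0.06482.
So the output falls by 6.48 %.

6.48 %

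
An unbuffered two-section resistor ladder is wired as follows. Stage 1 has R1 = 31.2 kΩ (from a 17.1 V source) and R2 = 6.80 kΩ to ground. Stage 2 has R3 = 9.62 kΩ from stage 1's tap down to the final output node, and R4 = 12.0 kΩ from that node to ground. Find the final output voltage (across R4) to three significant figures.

V_out ≈ 1.35 V

Stage 2 presents R3+R4 = 21.62 kΩ as a load on stage 1's tap.
Stage 1's lower leg becomes R2‖(R3+R4) = 5.173 kΩ, so V_mid = 17.1 × 5.173/36.37 = 2.432 V.
Stage 2 is itself unloaded: V_out = V_mid × R4/(R3+R4) = 2.432 × 12.0/21.62 = 1.35 V.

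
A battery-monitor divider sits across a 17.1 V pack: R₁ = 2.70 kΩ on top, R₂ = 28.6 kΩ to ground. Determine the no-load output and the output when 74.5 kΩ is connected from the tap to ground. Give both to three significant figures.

Open-circuit: V = 17.1 × 28.6/(2.70 + 28.6) = 15.6 V.
With the load, R₂ becomes R₂‖R_L = 20.67 kΩ, so V = 17.1 × 20.67/23.37 = 15.1 V.

Unloaded: 15.6 V; loaded: 15.1 V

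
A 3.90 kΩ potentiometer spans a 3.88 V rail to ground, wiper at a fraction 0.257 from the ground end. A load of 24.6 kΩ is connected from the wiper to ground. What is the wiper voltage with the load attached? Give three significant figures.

The wiper splits the pot into (1−α)R = 2.898 kΩ above and αR = 1.002 kΩ below.
Lower section ‖ load = 0.9631 kΩ.
V_wiper = 3.88 × 0.9631/(2.898 + 0.9631) = 0.968 V.

V ≈ 0.968 V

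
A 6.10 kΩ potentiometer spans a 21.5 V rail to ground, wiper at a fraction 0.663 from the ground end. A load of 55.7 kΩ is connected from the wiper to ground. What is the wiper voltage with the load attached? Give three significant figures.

The wiper splits the pot into (1−α)R = 2.056 kΩ above and αR = 4.044 kΩ below.
Lower section ‖ load = 3.771 kΩ.
V_wiper = 21.5 × 3.771/(2.056 + 3.771) = 13.9 V.

V ≈ 13.9 V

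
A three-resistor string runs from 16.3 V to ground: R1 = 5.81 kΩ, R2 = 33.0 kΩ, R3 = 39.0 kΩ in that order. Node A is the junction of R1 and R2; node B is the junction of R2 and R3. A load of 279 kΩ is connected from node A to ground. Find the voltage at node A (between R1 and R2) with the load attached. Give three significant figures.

V ≈ 14.8 V

Below node A the series string R2+R3 = 72.00 kΩ sits in parallel with the 279 kΩ load: 57.23 kΩ.
V_A = 16.3 × 57.23/(5.81 + 57.23) = 14.8 V.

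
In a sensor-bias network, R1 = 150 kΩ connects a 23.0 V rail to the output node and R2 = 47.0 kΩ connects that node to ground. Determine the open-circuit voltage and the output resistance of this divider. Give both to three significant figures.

V_th = 5.49 V, R_th = 35.8 kΩ

V_th is the open-circuit tap voltage: 23.0 × 47.0/(150 + 47.0) = 5.49 V.
With the supply zeroed, R1 and R2 appear in parallel from the tap: R_th = R1‖R2 = (150 × 47.0)/197.0 = 35.8 kΩ.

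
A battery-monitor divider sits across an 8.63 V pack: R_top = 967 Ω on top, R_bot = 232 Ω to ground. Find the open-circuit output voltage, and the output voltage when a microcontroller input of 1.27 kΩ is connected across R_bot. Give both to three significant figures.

Unloaded: 1.67 V; loaded: 1.46 V

Open-circuit: V = 8.63 × 232/(967 + 232) = 1.67 V.
With the load, R_bot becomes R_bot‖R_L = 196.2 Ω, so V = 8.63 × 196.2/1163 = 1.46 V.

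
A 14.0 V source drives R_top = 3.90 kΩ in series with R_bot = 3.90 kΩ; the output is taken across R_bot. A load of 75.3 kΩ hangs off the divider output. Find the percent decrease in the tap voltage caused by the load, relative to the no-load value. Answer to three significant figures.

2.52 %

The divider's output (Thévenin) resistance is R_top‖R_bot = 1.950 kΩ.
Fractional drop under load = R_th/(R_th + R_L) = 1.950 / (1.950 + 75.3) = 0.02524.
So the output falls by 2.52 %.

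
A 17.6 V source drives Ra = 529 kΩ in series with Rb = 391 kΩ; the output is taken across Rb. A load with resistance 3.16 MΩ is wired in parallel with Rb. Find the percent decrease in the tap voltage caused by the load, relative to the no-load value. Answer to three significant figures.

6.64 %

The divider's output (Thévenin) resistance is Ra‖Rb = 224.8 kΩ.
Fractional drop under load = R_th/(R_th + R_L) = 224.8 / (224.8 + 3160) = 0.06642.
So the output falls by 6.64 %.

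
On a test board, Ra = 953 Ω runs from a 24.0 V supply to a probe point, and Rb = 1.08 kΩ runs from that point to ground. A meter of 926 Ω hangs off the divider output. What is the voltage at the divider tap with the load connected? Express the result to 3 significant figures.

V_out ≈ 8.24 V

The load sits in parallel with Rb: Rb‖R_L = (1080 × 926) / (1080 + 926) = 498.5 Ω.
V_out = 24.0 × 498.5 / (953 + 498.5) = 24.0 × 498.5/1452 = 8.24 V.
(Unloaded it would have been 12.7 V.)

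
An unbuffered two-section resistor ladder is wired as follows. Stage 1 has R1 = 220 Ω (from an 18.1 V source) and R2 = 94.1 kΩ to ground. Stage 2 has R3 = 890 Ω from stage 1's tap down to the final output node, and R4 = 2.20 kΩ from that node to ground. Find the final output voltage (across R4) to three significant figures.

Stage 2 presents R3+R4 = 3090 Ω as a load on stage 1's tap.
Stage 1's lower leg becomes R2‖(R3+R4) = 2992 Ω, so V_mid = 18.1 × 2992/3212 = 16.86 V.
Stage 2 is itself unloaded: V_out = V_mid × R4/(R3+R4) = 16.86 × 2200/3090 = 12.0 V.

V_out ≈ 12.0 V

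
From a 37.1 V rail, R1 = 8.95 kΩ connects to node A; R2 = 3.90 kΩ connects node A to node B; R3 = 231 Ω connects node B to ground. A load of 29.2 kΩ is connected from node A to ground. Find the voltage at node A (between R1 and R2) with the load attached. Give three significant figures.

Below node A the series string R2+R3 = 4131 Ω sits in parallel with the 29200 Ω load: 3619 Ω.
V_A = 37.1 × 3619/(8950 + 3619) = 10.7 V.

V ≈ 10.7 V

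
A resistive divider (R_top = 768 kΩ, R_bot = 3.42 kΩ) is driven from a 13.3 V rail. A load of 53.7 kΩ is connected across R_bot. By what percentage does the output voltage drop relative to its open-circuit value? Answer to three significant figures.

The divider's output (Thévenin) resistance is R_top‖R_bot = 3.405 kΩ.
Fractional drop under load = R_th/(R_th + R_L) = 3.405 / (3.405 + 53.7) = 0.05962.
So the output falls by 5.96 %.

5.96 %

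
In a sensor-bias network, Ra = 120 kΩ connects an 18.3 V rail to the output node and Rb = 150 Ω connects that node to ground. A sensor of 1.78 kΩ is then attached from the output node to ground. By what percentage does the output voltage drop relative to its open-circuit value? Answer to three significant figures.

7.76 %

The divider's output (Thévenin) resistance is Ra‖Rb = 149.8 Ω.
Fractional drop under load = R_th/(R_th + R_L) = 149.8 / (149.8 + 1780) = 0.07763.
So the output falls by 7.76 %.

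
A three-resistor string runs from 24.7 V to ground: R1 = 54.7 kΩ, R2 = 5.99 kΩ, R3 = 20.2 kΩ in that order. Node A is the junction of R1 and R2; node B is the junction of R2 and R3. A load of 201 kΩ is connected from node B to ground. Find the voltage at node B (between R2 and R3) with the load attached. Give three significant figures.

V ≈ 5.74 V

At node B, R3 is in parallel with the load: R3‖R_L = 18.36 kΩ.
Below node A the resistance is R2 + (R3‖R_L) = 24.35 kΩ, so V_A = 24.7 × 24.35/79.05 = 7.607 V.
Then V_B = V_A × (R3‖R_L)/(R2 + R3‖R_L) = 7.607 × 18.36/24.35 = 5.74 V.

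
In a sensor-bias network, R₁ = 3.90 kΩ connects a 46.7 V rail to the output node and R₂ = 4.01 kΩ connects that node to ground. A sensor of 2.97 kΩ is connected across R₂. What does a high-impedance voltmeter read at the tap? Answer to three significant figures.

V_out ≈ 14.2 V

The load sits in parallel with R₂: R₂‖R_L = (4.01 × 2.97) / (4.01 + 2.97) = 1.706 kΩ.
V_out = 46.7 × 1.706 / (3.90 + 1.706) = 46.7 × 1.706/5.606 = 14.2 V.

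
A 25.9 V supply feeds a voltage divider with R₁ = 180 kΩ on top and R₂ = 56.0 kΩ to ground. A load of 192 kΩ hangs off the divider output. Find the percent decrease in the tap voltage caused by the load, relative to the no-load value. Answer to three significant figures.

18.2 %

The divider's output (Thévenin) resistance is R₁‖R₂ = 42.71 kΩ.
Fractional drop under load = R_th/(R_th + R_L) = 42.71 / (42.71 + 192) = 0.1820.
So the output falls by 18.2 %.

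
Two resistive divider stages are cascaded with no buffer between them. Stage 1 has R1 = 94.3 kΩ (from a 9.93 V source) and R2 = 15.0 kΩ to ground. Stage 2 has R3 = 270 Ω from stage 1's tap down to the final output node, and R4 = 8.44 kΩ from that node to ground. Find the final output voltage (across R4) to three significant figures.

Stage 2 presents R3+R4 = 8710 Ω as a load on stage 1's tap.
Stage 1's lower leg becomes R2‖(R3+R4) = 5510 Ω, so V_mid = 9.93 × 5510/99810 = 0.5482 V.
Stage 2 is itself unloaded: V_out = V_mid × R4/(R3+R4) = 0.5482 × 8440/8710 = 0.531 V.

V_out ≈ 0.531 V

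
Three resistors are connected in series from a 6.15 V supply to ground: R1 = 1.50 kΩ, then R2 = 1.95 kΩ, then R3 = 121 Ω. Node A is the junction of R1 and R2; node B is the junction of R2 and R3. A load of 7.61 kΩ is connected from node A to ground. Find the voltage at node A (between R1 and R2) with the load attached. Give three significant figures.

V ≈ 3.20 V

Below node A the series string R2+R3 = 2071 Ω sits in parallel with the 7610 Ω load: 1628 Ω.
V_A = 6.15 × 1628/(1500 + 1628) = 3.20 V.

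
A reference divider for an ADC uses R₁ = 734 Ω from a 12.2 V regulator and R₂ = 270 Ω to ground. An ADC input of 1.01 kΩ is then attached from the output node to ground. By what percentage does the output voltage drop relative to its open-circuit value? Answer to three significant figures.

16.3 %

The divider's output (Thévenin) resistance is R₁‖R₂ = 197.4 Ω.
Fractional drop under load = R_th/(R_th + R_L) = 197.4 / (197.4 + 1010) = 0.1635.
So the output falls by 16.3 %.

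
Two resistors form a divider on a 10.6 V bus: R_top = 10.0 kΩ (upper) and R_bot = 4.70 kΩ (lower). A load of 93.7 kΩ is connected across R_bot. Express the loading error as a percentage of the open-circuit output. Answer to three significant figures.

3.30 %

The divider's output (Thévenin) resistance is R_top‖R_bot = 3.197 kΩ.
Fractional drop under load = R_th/(R_th + R_L) = 3.197 / (3.197 + 93.7) = 0.03300.
So the output falls by 3.30 %.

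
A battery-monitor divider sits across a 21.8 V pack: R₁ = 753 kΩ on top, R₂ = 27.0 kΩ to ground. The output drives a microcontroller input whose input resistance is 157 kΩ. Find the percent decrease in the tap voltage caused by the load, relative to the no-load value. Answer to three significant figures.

Unloaded V = 21.8 × 27.0/780.0 = 0.75462 V.
Loaded: R₂‖R_L = 23.04 kΩ, giving V = 21.8 × 23.04/776.0 = 0.64717 V.
Drop = (0.75462 − 0.64717) / 0.75462 = 14.2 %.

14.2 %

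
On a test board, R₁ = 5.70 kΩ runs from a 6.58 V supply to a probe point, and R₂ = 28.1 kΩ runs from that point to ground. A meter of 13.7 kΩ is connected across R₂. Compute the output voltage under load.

V_out ≈ 4.06 V

The load sits in parallel with R₂: R₂‖R_L = (28.1 × 13.7) / (28.1 + 13.7) = 9.210 kΩ.
V_out = 6.58 × 9.210 / (5.70 + 9.210) = 6.58 × 9.210/14.91 = 4.06 V.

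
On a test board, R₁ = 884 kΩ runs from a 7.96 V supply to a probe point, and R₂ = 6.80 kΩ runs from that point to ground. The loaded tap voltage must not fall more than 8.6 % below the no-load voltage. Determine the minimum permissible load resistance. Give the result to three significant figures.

Output resistance R_th = R₁‖R₂ = (884 × 6.80)/890.8 = 6.748 kΩ.
The fractional drop is R_th/(R_th + R_L); requiring this ≤ 0.0860 gives R_L ≥ R_th(1/0.0860 − 1) = 6.748 × 10.63 = 71.7 kΩ.

R_L(min) ≈ 71.7 kΩ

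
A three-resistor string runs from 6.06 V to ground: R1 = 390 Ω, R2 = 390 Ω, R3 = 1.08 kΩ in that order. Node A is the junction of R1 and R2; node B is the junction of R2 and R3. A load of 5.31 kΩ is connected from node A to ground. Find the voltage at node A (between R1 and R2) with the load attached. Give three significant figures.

V ≈ 4.53 V

Below node A the series string R2+R3 = 1470 Ω sits in parallel with the 5310 Ω load: 1151 Ω.
V_A = 6.06 × 1151/(390 + 1151) = 4.53 V.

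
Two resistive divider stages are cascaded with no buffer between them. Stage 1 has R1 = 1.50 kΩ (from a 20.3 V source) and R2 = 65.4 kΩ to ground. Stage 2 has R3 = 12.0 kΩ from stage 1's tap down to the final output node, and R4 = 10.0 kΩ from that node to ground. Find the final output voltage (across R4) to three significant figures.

V_out ≈ 8.46 V

Stage 2 presents R3+R4 = 22.00 kΩ as a load on stage 1's tap.
Stage 1's lower leg becomes R2‖(R3+R4) = 16.46 kΩ, so V_mid = 20.3 × 16.46/17.96 = 18.60 V.
Stage 2 is itself unloaded: V_out = V_mid × R4/(R3+R4) = 18.60 × 10.0/22.00 = 8.46 V.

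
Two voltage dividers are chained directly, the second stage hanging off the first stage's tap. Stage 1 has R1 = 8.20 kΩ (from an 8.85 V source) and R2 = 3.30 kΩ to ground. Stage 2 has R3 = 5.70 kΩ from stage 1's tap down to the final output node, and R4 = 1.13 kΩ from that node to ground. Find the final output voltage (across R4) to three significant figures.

V_out ≈ 0.313 V

Stage 2 presents R3+R4 = 6.830 kΩ as a load on stage 1's tap.
Stage 1's lower leg becomes R2‖(R3+R4) = 2.225 kΩ, so V_mid = 8.85 × 2.225/10.42 = 1.889 V.
Stage 2 is itself unloaded: V_out = V_mid × R4/(R3+R4) = 1.889 × 1.13/6.830 = 0.313 V.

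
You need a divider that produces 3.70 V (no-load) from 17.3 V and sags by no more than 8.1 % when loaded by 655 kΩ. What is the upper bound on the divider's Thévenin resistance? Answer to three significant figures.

Loading drop = R_th/(R_th + R_L) ≤ 0.0810, so R_th ≤ R_L · ε/(1−ε) = 655 kΩ × 0.0810/0.9190 = 57.7 kΩ.
(Any R1, R2 with R2/(R1+R2) = 0.214 and R1‖R2 ≤ 57.7 kΩ will meet the spec.)

R_th ≤ 57.7 kΩ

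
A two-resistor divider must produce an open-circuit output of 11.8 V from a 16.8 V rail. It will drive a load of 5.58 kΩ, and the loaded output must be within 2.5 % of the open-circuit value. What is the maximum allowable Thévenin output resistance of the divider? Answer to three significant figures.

Loading drop = R_th/(R_th + R_L) ≤ 0.0250, so R_th ≤ R_L · ε/(1−ε) = 5.58 kΩ × 0.0250/0.9750 = 143 Ω.
(Any R1, R2 with R2/(R1+R2) = 0.702 and R1‖R2 ≤ 143 Ω will meet the spec.)

R_th ≤ 143 Ω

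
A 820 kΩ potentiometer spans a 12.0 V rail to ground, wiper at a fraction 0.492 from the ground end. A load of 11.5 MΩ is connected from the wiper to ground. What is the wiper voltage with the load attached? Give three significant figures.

V ≈ 5.80 V

The wiper splits the pot into (1−α)R = 416.6 kΩ above and αR = 403.4 kΩ below.
Lower section ‖ load = 389.8 kΩ.
V_wiper = 12.0 × 389.8/(416.6 + 389.8) = 5.80 V.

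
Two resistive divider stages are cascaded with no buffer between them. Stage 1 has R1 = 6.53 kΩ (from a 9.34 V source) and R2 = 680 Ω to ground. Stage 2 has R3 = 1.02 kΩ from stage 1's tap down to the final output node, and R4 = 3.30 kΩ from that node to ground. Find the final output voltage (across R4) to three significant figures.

Stage 2 presents R3+R4 = 4320 Ω as a load on stage 1's tap.
Stage 1's lower leg becomes R2‖(R3+R4) = 587.5 Ω, so V_mid = 9.34 × 587.5/7118 = 0.7710 V.
Stage 2 is itself unloaded: V_out = V_mid × R4/(R3+R4) = 0.7710 × 3300/4320 = 0.589 V.

V_out ≈ 0.589 V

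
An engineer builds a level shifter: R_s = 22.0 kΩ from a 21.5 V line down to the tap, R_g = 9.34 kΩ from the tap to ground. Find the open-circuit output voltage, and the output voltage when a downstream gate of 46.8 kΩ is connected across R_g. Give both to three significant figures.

Open-circuit: V = 21.5 × 9.34/(22.0 + 9.34) = 6.41 V.
With the load, R_g becomes R_g‖R_L = 7.786 kΩ, so V = 21.5 × 7.786/29.79 = 5.62 V.

Unloaded: 6.41 V; loaded: 5.62 V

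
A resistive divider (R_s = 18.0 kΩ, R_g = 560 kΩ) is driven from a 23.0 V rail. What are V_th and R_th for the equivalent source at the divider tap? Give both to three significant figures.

V_th is the open-circuit tap voltage: 23.0 × 560/(18.0 + 560) = 22.3 V.
With the supply zeroed, R_s and R_g appear in parallel from the tap: R_th = R_s‖R_g = (18.0 × 560)/578.0 = 17.4 kΩ.

V_th = 22.3 V, R_th = 17.4 kΩ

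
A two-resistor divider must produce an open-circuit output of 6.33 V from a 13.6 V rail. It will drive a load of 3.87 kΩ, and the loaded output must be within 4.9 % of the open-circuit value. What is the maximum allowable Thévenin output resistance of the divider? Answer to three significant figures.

Loading drop = R_th/(R_th + R_L) ≤ 0.0490, so R_th ≤ R_L · ε/(1−ε) = 3.87 kΩ × 0.0490/0.9510 = 199 Ω.

R_th ≤ 199 Ω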